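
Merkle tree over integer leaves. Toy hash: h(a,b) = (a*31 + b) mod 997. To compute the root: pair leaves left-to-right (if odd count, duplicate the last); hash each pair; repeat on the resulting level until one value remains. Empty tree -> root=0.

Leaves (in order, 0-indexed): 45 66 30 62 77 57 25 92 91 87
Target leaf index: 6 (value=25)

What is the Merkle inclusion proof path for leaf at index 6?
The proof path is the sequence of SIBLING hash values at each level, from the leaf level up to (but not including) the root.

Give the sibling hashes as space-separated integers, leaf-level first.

L0 (leaves): [45, 66, 30, 62, 77, 57, 25, 92, 91, 87], target index=6
L1: h(45,66)=(45*31+66)%997=464 [pair 0] h(30,62)=(30*31+62)%997=992 [pair 1] h(77,57)=(77*31+57)%997=450 [pair 2] h(25,92)=(25*31+92)%997=867 [pair 3] h(91,87)=(91*31+87)%997=914 [pair 4] -> [464, 992, 450, 867, 914]
  Sibling for proof at L0: 92
L2: h(464,992)=(464*31+992)%997=421 [pair 0] h(450,867)=(450*31+867)%997=859 [pair 1] h(914,914)=(914*31+914)%997=335 [pair 2] -> [421, 859, 335]
  Sibling for proof at L1: 450
L3: h(421,859)=(421*31+859)%997=949 [pair 0] h(335,335)=(335*31+335)%997=750 [pair 1] -> [949, 750]
  Sibling for proof at L2: 421
L4: h(949,750)=(949*31+750)%997=259 [pair 0] -> [259]
  Sibling for proof at L3: 750
Root: 259
Proof path (sibling hashes from leaf to root): [92, 450, 421, 750]

Answer: 92 450 421 750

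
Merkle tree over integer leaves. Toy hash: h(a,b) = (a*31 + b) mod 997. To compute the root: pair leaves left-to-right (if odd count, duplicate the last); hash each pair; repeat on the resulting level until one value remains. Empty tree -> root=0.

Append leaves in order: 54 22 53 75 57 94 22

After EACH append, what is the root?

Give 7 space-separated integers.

Answer: 54 699 434 456 720 907 747

Derivation:
After append 54 (leaves=[54]):
  L0: [54]
  root=54
After append 22 (leaves=[54, 22]):
  L0: [54, 22]
  L1: h(54,22)=(54*31+22)%997=699 -> [699]
  root=699
After append 53 (leaves=[54, 22, 53]):
  L0: [54, 22, 53]
  L1: h(54,22)=(54*31+22)%997=699 h(53,53)=(53*31+53)%997=699 -> [699, 699]
  L2: h(699,699)=(699*31+699)%997=434 -> [434]
  root=434
After append 75 (leaves=[54, 22, 53, 75]):
  L0: [54, 22, 53, 75]
  L1: h(54,22)=(54*31+22)%997=699 h(53,75)=(53*31+75)%997=721 -> [699, 721]
  L2: h(699,721)=(699*31+721)%997=456 -> [456]
  root=456
After append 57 (leaves=[54, 22, 53, 75, 57]):
  L0: [54, 22, 53, 75, 57]
  L1: h(54,22)=(54*31+22)%997=699 h(53,75)=(53*31+75)%997=721 h(57,57)=(57*31+57)%997=827 -> [699, 721, 827]
  L2: h(699,721)=(699*31+721)%997=456 h(827,827)=(827*31+827)%997=542 -> [456, 542]
  L3: h(456,542)=(456*31+542)%997=720 -> [720]
  root=720
After append 94 (leaves=[54, 22, 53, 75, 57, 94]):
  L0: [54, 22, 53, 75, 57, 94]
  L1: h(54,22)=(54*31+22)%997=699 h(53,75)=(53*31+75)%997=721 h(57,94)=(57*31+94)%997=864 -> [699, 721, 864]
  L2: h(699,721)=(699*31+721)%997=456 h(864,864)=(864*31+864)%997=729 -> [456, 729]
  L3: h(456,729)=(456*31+729)%997=907 -> [907]
  root=907
After append 22 (leaves=[54, 22, 53, 75, 57, 94, 22]):
  L0: [54, 22, 53, 75, 57, 94, 22]
  L1: h(54,22)=(54*31+22)%997=699 h(53,75)=(53*31+75)%997=721 h(57,94)=(57*31+94)%997=864 h(22,22)=(22*31+22)%997=704 -> [699, 721, 864, 704]
  L2: h(699,721)=(699*31+721)%997=456 h(864,704)=(864*31+704)%997=569 -> [456, 569]
  L3: h(456,569)=(456*31+569)%997=747 -> [747]
  root=747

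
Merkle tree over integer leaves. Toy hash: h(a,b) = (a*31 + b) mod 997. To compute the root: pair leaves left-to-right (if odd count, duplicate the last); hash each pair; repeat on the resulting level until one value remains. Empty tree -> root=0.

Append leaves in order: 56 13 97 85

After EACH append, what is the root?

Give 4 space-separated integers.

After append 56 (leaves=[56]):
  L0: [56]
  root=56
After append 13 (leaves=[56, 13]):
  L0: [56, 13]
  L1: h(56,13)=(56*31+13)%997=752 -> [752]
  root=752
After append 97 (leaves=[56, 13, 97]):
  L0: [56, 13, 97]
  L1: h(56,13)=(56*31+13)%997=752 h(97,97)=(97*31+97)%997=113 -> [752, 113]
  L2: h(752,113)=(752*31+113)%997=494 -> [494]
  root=494
After append 85 (leaves=[56, 13, 97, 85]):
  L0: [56, 13, 97, 85]
  L1: h(56,13)=(56*31+13)%997=752 h(97,85)=(97*31+85)%997=101 -> [752, 101]
  L2: h(752,101)=(752*31+101)%997=482 -> [482]
  root=482

Answer: 56 752 494 482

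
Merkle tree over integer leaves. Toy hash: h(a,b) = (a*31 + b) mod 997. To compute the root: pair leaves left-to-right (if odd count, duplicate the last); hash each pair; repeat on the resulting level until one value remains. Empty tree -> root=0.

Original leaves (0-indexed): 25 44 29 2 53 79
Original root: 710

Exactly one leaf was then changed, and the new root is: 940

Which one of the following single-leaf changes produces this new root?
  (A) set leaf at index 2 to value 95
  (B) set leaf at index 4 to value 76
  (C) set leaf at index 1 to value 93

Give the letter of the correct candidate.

Original leaves: [25, 44, 29, 2, 53, 79]
Target new root: 940
Try each candidate change and compute the resulting root:
Candidate A: set leaf[2] = 95 -> leaves = [25, 44, 95, 2, 53, 79]
  L0: [25, 44, 95, 2, 53, 79]
  L1: h(25,44)=(25*31+44)%997=819 h(95,2)=(95*31+2)%997=953 h(53,79)=(53*31+79)%997=725 -> [819, 953, 725]
  L2: h(819,953)=(819*31+953)%997=420 h(725,725)=(725*31+725)%997=269 -> [420, 269]
  L3: h(420,269)=(420*31+269)%997=328 -> [328]
  root = 328 != target 940
Candidate B: set leaf[4] = 76 -> leaves = [25, 44, 29, 2, 76, 79]
  L0: [25, 44, 29, 2, 76, 79]
  L1: h(25,44)=(25*31+44)%997=819 h(29,2)=(29*31+2)%997=901 h(76,79)=(76*31+79)%997=441 -> [819, 901, 441]
  L2: h(819,901)=(819*31+901)%997=368 h(441,441)=(441*31+441)%997=154 -> [368, 154]
  L3: h(368,154)=(368*31+154)%997=595 -> [595]
  root = 595 != target 940
Candidate C: set leaf[1] = 93 -> leaves = [25, 93, 29, 2, 53, 79]
  L0: [25, 93, 29, 2, 53, 79]
  L1: h(25,93)=(25*31+93)%997=868 h(29,2)=(29*31+2)%997=901 h(53,79)=(53*31+79)%997=725 -> [868, 901, 725]
  L2: h(868,901)=(868*31+901)%997=890 h(725,725)=(725*31+725)%997=269 -> [890, 269]
  L3: h(890,269)=(890*31+269)%997=940 -> [940]
  root = 940 == target 940  ** MATCH **
Candidate C produces the target root.

Answer: C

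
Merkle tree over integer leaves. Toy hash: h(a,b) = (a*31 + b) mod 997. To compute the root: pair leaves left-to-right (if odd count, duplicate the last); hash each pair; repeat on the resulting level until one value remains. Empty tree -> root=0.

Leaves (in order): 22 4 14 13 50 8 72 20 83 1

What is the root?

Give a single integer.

Answer: 451

Derivation:
L0: [22, 4, 14, 13, 50, 8, 72, 20, 83, 1]
L1: h(22,4)=(22*31+4)%997=686 h(14,13)=(14*31+13)%997=447 h(50,8)=(50*31+8)%997=561 h(72,20)=(72*31+20)%997=258 h(83,1)=(83*31+1)%997=580 -> [686, 447, 561, 258, 580]
L2: h(686,447)=(686*31+447)%997=776 h(561,258)=(561*31+258)%997=700 h(580,580)=(580*31+580)%997=614 -> [776, 700, 614]
L3: h(776,700)=(776*31+700)%997=828 h(614,614)=(614*31+614)%997=705 -> [828, 705]
L4: h(828,705)=(828*31+705)%997=451 -> [451]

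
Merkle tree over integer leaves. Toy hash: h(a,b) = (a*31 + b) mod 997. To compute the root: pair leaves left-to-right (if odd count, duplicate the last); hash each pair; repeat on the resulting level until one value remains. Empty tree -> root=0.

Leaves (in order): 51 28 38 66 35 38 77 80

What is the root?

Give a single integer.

L0: [51, 28, 38, 66, 35, 38, 77, 80]
L1: h(51,28)=(51*31+28)%997=612 h(38,66)=(38*31+66)%997=247 h(35,38)=(35*31+38)%997=126 h(77,80)=(77*31+80)%997=473 -> [612, 247, 126, 473]
L2: h(612,247)=(612*31+247)%997=276 h(126,473)=(126*31+473)%997=391 -> [276, 391]
L3: h(276,391)=(276*31+391)%997=971 -> [971]

Answer: 971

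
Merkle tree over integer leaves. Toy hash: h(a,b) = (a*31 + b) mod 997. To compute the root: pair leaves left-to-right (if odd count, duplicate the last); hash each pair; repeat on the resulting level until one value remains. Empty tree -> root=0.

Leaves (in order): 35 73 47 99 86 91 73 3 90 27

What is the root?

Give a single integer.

Answer: 791

Derivation:
L0: [35, 73, 47, 99, 86, 91, 73, 3, 90, 27]
L1: h(35,73)=(35*31+73)%997=161 h(47,99)=(47*31+99)%997=559 h(86,91)=(86*31+91)%997=763 h(73,3)=(73*31+3)%997=272 h(90,27)=(90*31+27)%997=823 -> [161, 559, 763, 272, 823]
L2: h(161,559)=(161*31+559)%997=565 h(763,272)=(763*31+272)%997=994 h(823,823)=(823*31+823)%997=414 -> [565, 994, 414]
L3: h(565,994)=(565*31+994)%997=563 h(414,414)=(414*31+414)%997=287 -> [563, 287]
L4: h(563,287)=(563*31+287)%997=791 -> [791]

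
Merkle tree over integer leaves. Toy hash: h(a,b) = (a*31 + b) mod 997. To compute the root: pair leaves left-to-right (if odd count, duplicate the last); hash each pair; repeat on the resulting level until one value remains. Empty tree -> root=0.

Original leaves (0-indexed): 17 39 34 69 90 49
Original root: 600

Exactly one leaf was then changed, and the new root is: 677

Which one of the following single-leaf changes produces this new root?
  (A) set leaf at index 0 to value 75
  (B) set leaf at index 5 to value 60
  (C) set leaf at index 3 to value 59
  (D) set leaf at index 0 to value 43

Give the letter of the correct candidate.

Answer: A

Derivation:
Original leaves: [17, 39, 34, 69, 90, 49]
Target new root: 677
Try each candidate change and compute the resulting root:
Candidate A: set leaf[0] = 75 -> leaves = [75, 39, 34, 69, 90, 49]
  L0: [75, 39, 34, 69, 90, 49]
  L1: h(75,39)=(75*31+39)%997=370 h(34,69)=(34*31+69)%997=126 h(90,49)=(90*31+49)%997=845 -> [370, 126, 845]
  L2: h(370,126)=(370*31+126)%997=629 h(845,845)=(845*31+845)%997=121 -> [629, 121]
  L3: h(629,121)=(629*31+121)%997=677 -> [677]
  root = 677 == target 677  ** MATCH **
Candidate B: set leaf[5] = 60 -> leaves = [17, 39, 34, 69, 90, 60]
  L0: [17, 39, 34, 69, 90, 60]
  L1: h(17,39)=(17*31+39)%997=566 h(34,69)=(34*31+69)%997=126 h(90,60)=(90*31+60)%997=856 -> [566, 126, 856]
  L2: h(566,126)=(566*31+126)%997=723 h(856,856)=(856*31+856)%997=473 -> [723, 473]
  L3: h(723,473)=(723*31+473)%997=952 -> [952]
  root = 952 != target 677
Candidate C: set leaf[3] = 59 -> leaves = [17, 39, 34, 59, 90, 49]
  L0: [17, 39, 34, 59, 90, 49]
  L1: h(17,39)=(17*31+39)%997=566 h(34,59)=(34*31+59)%997=116 h(90,49)=(90*31+49)%997=845 -> [566, 116, 845]
  L2: h(566,116)=(566*31+116)%997=713 h(845,845)=(845*31+845)%997=121 -> [713, 121]
  L3: h(713,121)=(713*31+121)%997=290 -> [290]
  root = 290 != target 677
Candidate D: set leaf[0] = 43 -> leaves = [43, 39, 34, 69, 90, 49]
  L0: [43, 39, 34, 69, 90, 49]
  L1: h(43,39)=(43*31+39)%997=375 h(34,69)=(34*31+69)%997=126 h(90,49)=(90*31+49)%997=845 -> [375, 126, 845]
  L2: h(375,126)=(375*31+126)%997=784 h(845,845)=(845*31+845)%997=121 -> [784, 121]
  L3: h(784,121)=(784*31+121)%997=497 -> [497]
  root = 497 != target 677
Candidate A produces the target root.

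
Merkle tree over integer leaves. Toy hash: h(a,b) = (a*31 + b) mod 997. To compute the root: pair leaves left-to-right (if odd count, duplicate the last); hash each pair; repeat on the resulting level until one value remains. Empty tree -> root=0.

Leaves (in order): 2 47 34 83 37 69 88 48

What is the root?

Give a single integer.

L0: [2, 47, 34, 83, 37, 69, 88, 48]
L1: h(2,47)=(2*31+47)%997=109 h(34,83)=(34*31+83)%997=140 h(37,69)=(37*31+69)%997=219 h(88,48)=(88*31+48)%997=782 -> [109, 140, 219, 782]
L2: h(109,140)=(109*31+140)%997=528 h(219,782)=(219*31+782)%997=592 -> [528, 592]
L3: h(528,592)=(528*31+592)%997=11 -> [11]

Answer: 11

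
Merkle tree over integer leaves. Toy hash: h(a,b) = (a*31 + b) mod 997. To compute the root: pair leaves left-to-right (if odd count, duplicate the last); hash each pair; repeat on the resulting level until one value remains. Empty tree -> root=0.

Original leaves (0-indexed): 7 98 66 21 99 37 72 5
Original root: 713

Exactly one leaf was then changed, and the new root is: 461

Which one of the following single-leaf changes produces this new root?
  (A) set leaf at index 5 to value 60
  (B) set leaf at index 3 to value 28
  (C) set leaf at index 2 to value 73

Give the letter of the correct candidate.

Answer: C

Derivation:
Original leaves: [7, 98, 66, 21, 99, 37, 72, 5]
Target new root: 461
Try each candidate change and compute the resulting root:
Candidate A: set leaf[5] = 60 -> leaves = [7, 98, 66, 21, 99, 60, 72, 5]
  L0: [7, 98, 66, 21, 99, 60, 72, 5]
  L1: h(7,98)=(7*31+98)%997=315 h(66,21)=(66*31+21)%997=73 h(99,60)=(99*31+60)%997=138 h(72,5)=(72*31+5)%997=243 -> [315, 73, 138, 243]
  L2: h(315,73)=(315*31+73)%997=865 h(138,243)=(138*31+243)%997=533 -> [865, 533]
  L3: h(865,533)=(865*31+533)%997=429 -> [429]
  root = 429 != target 461
Candidate B: set leaf[3] = 28 -> leaves = [7, 98, 66, 28, 99, 37, 72, 5]
  L0: [7, 98, 66, 28, 99, 37, 72, 5]
  L1: h(7,98)=(7*31+98)%997=315 h(66,28)=(66*31+28)%997=80 h(99,37)=(99*31+37)%997=115 h(72,5)=(72*31+5)%997=243 -> [315, 80, 115, 243]
  L2: h(315,80)=(315*31+80)%997=872 h(115,243)=(115*31+243)%997=817 -> [872, 817]
  L3: h(872,817)=(872*31+817)%997=930 -> [930]
  root = 930 != target 461
Candidate C: set leaf[2] = 73 -> leaves = [7, 98, 73, 21, 99, 37, 72, 5]
  L0: [7, 98, 73, 21, 99, 37, 72, 5]
  L1: h(7,98)=(7*31+98)%997=315 h(73,21)=(73*31+21)%997=290 h(99,37)=(99*31+37)%997=115 h(72,5)=(72*31+5)%997=243 -> [315, 290, 115, 243]
  L2: h(315,290)=(315*31+290)%997=85 h(115,243)=(115*31+243)%997=817 -> [85, 817]
  L3: h(85,817)=(85*31+817)%997=461 -> [461]
  root = 461 == target 461  ** MATCH **
Candidate C produces the target root.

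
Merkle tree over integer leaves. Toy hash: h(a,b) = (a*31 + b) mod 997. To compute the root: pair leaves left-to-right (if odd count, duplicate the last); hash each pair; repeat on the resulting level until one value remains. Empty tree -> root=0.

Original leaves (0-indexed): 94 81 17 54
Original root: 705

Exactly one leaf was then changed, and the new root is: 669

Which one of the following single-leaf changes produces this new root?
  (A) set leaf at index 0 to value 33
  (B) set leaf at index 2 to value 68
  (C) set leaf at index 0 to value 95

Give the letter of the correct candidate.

Original leaves: [94, 81, 17, 54]
Target new root: 669
Try each candidate change and compute the resulting root:
Candidate A: set leaf[0] = 33 -> leaves = [33, 81, 17, 54]
  L0: [33, 81, 17, 54]
  L1: h(33,81)=(33*31+81)%997=107 h(17,54)=(17*31+54)%997=581 -> [107, 581]
  L2: h(107,581)=(107*31+581)%997=907 -> [907]
  root = 907 != target 669
Candidate B: set leaf[2] = 68 -> leaves = [94, 81, 68, 54]
  L0: [94, 81, 68, 54]
  L1: h(94,81)=(94*31+81)%997=4 h(68,54)=(68*31+54)%997=168 -> [4, 168]
  L2: h(4,168)=(4*31+168)%997=292 -> [292]
  root = 292 != target 669
Candidate C: set leaf[0] = 95 -> leaves = [95, 81, 17, 54]
  L0: [95, 81, 17, 54]
  L1: h(95,81)=(95*31+81)%997=35 h(17,54)=(17*31+54)%997=581 -> [35, 581]
  L2: h(35,581)=(35*31+581)%997=669 -> [669]
  root = 669 == target 669  ** MATCH **
Candidate C produces the target root.

Answer: C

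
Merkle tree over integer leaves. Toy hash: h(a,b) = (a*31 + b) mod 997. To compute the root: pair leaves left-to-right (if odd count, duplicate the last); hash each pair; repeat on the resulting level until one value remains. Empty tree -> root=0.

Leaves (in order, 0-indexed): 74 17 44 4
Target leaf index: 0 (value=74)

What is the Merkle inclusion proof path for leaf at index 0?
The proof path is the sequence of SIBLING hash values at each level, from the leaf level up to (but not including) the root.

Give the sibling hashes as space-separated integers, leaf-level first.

L0 (leaves): [74, 17, 44, 4], target index=0
L1: h(74,17)=(74*31+17)%997=317 [pair 0] h(44,4)=(44*31+4)%997=371 [pair 1] -> [317, 371]
  Sibling for proof at L0: 17
L2: h(317,371)=(317*31+371)%997=228 [pair 0] -> [228]
  Sibling for proof at L1: 371
Root: 228
Proof path (sibling hashes from leaf to root): [17, 371]

Answer: 17 371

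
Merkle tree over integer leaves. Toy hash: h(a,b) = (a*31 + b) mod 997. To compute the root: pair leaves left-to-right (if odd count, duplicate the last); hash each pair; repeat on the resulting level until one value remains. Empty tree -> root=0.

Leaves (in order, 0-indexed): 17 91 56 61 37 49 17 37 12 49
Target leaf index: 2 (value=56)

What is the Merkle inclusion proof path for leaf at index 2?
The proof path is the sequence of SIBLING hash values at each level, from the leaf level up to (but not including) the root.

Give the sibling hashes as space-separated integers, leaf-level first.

L0 (leaves): [17, 91, 56, 61, 37, 49, 17, 37, 12, 49], target index=2
L1: h(17,91)=(17*31+91)%997=618 [pair 0] h(56,61)=(56*31+61)%997=800 [pair 1] h(37,49)=(37*31+49)%997=199 [pair 2] h(17,37)=(17*31+37)%997=564 [pair 3] h(12,49)=(12*31+49)%997=421 [pair 4] -> [618, 800, 199, 564, 421]
  Sibling for proof at L0: 61
L2: h(618,800)=(618*31+800)%997=18 [pair 0] h(199,564)=(199*31+564)%997=751 [pair 1] h(421,421)=(421*31+421)%997=511 [pair 2] -> [18, 751, 511]
  Sibling for proof at L1: 618
L3: h(18,751)=(18*31+751)%997=312 [pair 0] h(511,511)=(511*31+511)%997=400 [pair 1] -> [312, 400]
  Sibling for proof at L2: 751
L4: h(312,400)=(312*31+400)%997=102 [pair 0] -> [102]
  Sibling for proof at L3: 400
Root: 102
Proof path (sibling hashes from leaf to root): [61, 618, 751, 400]

Answer: 61 618 751 400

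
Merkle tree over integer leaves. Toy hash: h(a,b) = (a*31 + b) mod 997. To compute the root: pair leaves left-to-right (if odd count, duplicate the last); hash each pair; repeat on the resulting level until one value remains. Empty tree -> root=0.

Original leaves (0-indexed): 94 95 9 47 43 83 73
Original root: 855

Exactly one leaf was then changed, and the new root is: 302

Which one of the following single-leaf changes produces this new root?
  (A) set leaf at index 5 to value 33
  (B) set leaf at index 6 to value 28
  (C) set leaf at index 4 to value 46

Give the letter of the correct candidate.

Original leaves: [94, 95, 9, 47, 43, 83, 73]
Target new root: 302
Try each candidate change and compute the resulting root:
Candidate A: set leaf[5] = 33 -> leaves = [94, 95, 9, 47, 43, 33, 73]
  L0: [94, 95, 9, 47, 43, 33, 73]
  L1: h(94,95)=(94*31+95)%997=18 h(9,47)=(9*31+47)%997=326 h(43,33)=(43*31+33)%997=369 h(73,73)=(73*31+73)%997=342 -> [18, 326, 369, 342]
  L2: h(18,326)=(18*31+326)%997=884 h(369,342)=(369*31+342)%997=814 -> [884, 814]
  L3: h(884,814)=(884*31+814)%997=302 -> [302]
  root = 302 == target 302  ** MATCH **
Candidate B: set leaf[6] = 28 -> leaves = [94, 95, 9, 47, 43, 83, 28]
  L0: [94, 95, 9, 47, 43, 83, 28]
  L1: h(94,95)=(94*31+95)%997=18 h(9,47)=(9*31+47)%997=326 h(43,83)=(43*31+83)%997=419 h(28,28)=(28*31+28)%997=896 -> [18, 326, 419, 896]
  L2: h(18,326)=(18*31+326)%997=884 h(419,896)=(419*31+896)%997=924 -> [884, 924]
  L3: h(884,924)=(884*31+924)%997=412 -> [412]
  root = 412 != target 302
Candidate C: set leaf[4] = 46 -> leaves = [94, 95, 9, 47, 46, 83, 73]
  L0: [94, 95, 9, 47, 46, 83, 73]
  L1: h(94,95)=(94*31+95)%997=18 h(9,47)=(9*31+47)%997=326 h(46,83)=(46*31+83)%997=512 h(73,73)=(73*31+73)%997=342 -> [18, 326, 512, 342]
  L2: h(18,326)=(18*31+326)%997=884 h(512,342)=(512*31+342)%997=262 -> [884, 262]
  L3: h(884,262)=(884*31+262)%997=747 -> [747]
  root = 747 != target 302
Candidate A produces the target root.

Answer: A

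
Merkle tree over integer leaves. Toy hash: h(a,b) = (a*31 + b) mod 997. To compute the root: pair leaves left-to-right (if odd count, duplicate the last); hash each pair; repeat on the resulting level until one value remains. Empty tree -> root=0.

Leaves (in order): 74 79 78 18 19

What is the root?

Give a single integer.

Answer: 571

Derivation:
L0: [74, 79, 78, 18, 19]
L1: h(74,79)=(74*31+79)%997=379 h(78,18)=(78*31+18)%997=442 h(19,19)=(19*31+19)%997=608 -> [379, 442, 608]
L2: h(379,442)=(379*31+442)%997=227 h(608,608)=(608*31+608)%997=513 -> [227, 513]
L3: h(227,513)=(227*31+513)%997=571 -> [571]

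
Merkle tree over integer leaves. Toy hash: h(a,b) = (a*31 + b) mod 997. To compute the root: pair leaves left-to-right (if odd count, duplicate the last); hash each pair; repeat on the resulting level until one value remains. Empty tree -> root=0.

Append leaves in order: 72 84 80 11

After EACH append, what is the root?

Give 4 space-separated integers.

After append 72 (leaves=[72]):
  L0: [72]
  root=72
After append 84 (leaves=[72, 84]):
  L0: [72, 84]
  L1: h(72,84)=(72*31+84)%997=322 -> [322]
  root=322
After append 80 (leaves=[72, 84, 80]):
  L0: [72, 84, 80]
  L1: h(72,84)=(72*31+84)%997=322 h(80,80)=(80*31+80)%997=566 -> [322, 566]
  L2: h(322,566)=(322*31+566)%997=578 -> [578]
  root=578
After append 11 (leaves=[72, 84, 80, 11]):
  L0: [72, 84, 80, 11]
  L1: h(72,84)=(72*31+84)%997=322 h(80,11)=(80*31+11)%997=497 -> [322, 497]
  L2: h(322,497)=(322*31+497)%997=509 -> [509]
  root=509

Answer: 72 322 578 509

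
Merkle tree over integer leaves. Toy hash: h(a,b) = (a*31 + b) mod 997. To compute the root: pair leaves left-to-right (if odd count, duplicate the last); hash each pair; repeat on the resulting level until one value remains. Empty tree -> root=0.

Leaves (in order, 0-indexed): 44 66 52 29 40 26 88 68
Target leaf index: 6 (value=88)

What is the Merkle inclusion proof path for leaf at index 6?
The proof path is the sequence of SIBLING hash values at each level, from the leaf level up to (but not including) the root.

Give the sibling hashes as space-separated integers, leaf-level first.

L0 (leaves): [44, 66, 52, 29, 40, 26, 88, 68], target index=6
L1: h(44,66)=(44*31+66)%997=433 [pair 0] h(52,29)=(52*31+29)%997=644 [pair 1] h(40,26)=(40*31+26)%997=269 [pair 2] h(88,68)=(88*31+68)%997=802 [pair 3] -> [433, 644, 269, 802]
  Sibling for proof at L0: 68
L2: h(433,644)=(433*31+644)%997=109 [pair 0] h(269,802)=(269*31+802)%997=168 [pair 1] -> [109, 168]
  Sibling for proof at L1: 269
L3: h(109,168)=(109*31+168)%997=556 [pair 0] -> [556]
  Sibling for proof at L2: 109
Root: 556
Proof path (sibling hashes from leaf to root): [68, 269, 109]

Answer: 68 269 109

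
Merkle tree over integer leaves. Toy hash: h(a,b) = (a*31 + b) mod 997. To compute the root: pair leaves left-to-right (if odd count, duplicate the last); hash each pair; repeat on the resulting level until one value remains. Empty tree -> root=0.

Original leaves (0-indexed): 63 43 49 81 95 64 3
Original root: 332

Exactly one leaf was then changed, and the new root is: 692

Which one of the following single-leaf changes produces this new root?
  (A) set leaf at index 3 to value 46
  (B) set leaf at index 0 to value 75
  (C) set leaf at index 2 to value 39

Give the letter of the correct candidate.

Answer: C

Derivation:
Original leaves: [63, 43, 49, 81, 95, 64, 3]
Target new root: 692
Try each candidate change and compute the resulting root:
Candidate A: set leaf[3] = 46 -> leaves = [63, 43, 49, 46, 95, 64, 3]
  L0: [63, 43, 49, 46, 95, 64, 3]
  L1: h(63,43)=(63*31+43)%997=2 h(49,46)=(49*31+46)%997=568 h(95,64)=(95*31+64)%997=18 h(3,3)=(3*31+3)%997=96 -> [2, 568, 18, 96]
  L2: h(2,568)=(2*31+568)%997=630 h(18,96)=(18*31+96)%997=654 -> [630, 654]
  L3: h(630,654)=(630*31+654)%997=244 -> [244]
  root = 244 != target 692
Candidate B: set leaf[0] = 75 -> leaves = [75, 43, 49, 81, 95, 64, 3]
  L0: [75, 43, 49, 81, 95, 64, 3]
  L1: h(75,43)=(75*31+43)%997=374 h(49,81)=(49*31+81)%997=603 h(95,64)=(95*31+64)%997=18 h(3,3)=(3*31+3)%997=96 -> [374, 603, 18, 96]
  L2: h(374,603)=(374*31+603)%997=233 h(18,96)=(18*31+96)%997=654 -> [233, 654]
  L3: h(233,654)=(233*31+654)%997=898 -> [898]
  root = 898 != target 692
Candidate C: set leaf[2] = 39 -> leaves = [63, 43, 39, 81, 95, 64, 3]
  L0: [63, 43, 39, 81, 95, 64, 3]
  L1: h(63,43)=(63*31+43)%997=2 h(39,81)=(39*31+81)%997=293 h(95,64)=(95*31+64)%997=18 h(3,3)=(3*31+3)%997=96 -> [2, 293, 18, 96]
  L2: h(2,293)=(2*31+293)%997=355 h(18,96)=(18*31+96)%997=654 -> [355, 654]
  L3: h(355,654)=(355*31+654)%997=692 -> [692]
  root = 692 == target 692  ** MATCH **
Candidate C produces the target root.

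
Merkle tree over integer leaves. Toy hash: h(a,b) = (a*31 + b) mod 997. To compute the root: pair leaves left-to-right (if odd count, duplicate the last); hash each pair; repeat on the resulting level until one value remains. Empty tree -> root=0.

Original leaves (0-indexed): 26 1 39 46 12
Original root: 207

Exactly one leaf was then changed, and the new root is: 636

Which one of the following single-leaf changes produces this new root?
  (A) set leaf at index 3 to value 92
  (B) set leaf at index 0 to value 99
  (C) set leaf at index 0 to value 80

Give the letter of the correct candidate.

Original leaves: [26, 1, 39, 46, 12]
Target new root: 636
Try each candidate change and compute the resulting root:
Candidate A: set leaf[3] = 92 -> leaves = [26, 1, 39, 92, 12]
  L0: [26, 1, 39, 92, 12]
  L1: h(26,1)=(26*31+1)%997=807 h(39,92)=(39*31+92)%997=304 h(12,12)=(12*31+12)%997=384 -> [807, 304, 384]
  L2: h(807,304)=(807*31+304)%997=396 h(384,384)=(384*31+384)%997=324 -> [396, 324]
  L3: h(396,324)=(396*31+324)%997=636 -> [636]
  root = 636 == target 636  ** MATCH **
Candidate B: set leaf[0] = 99 -> leaves = [99, 1, 39, 46, 12]
  L0: [99, 1, 39, 46, 12]
  L1: h(99,1)=(99*31+1)%997=79 h(39,46)=(39*31+46)%997=258 h(12,12)=(12*31+12)%997=384 -> [79, 258, 384]
  L2: h(79,258)=(79*31+258)%997=713 h(384,384)=(384*31+384)%997=324 -> [713, 324]
  L3: h(713,324)=(713*31+324)%997=493 -> [493]
  root = 493 != target 636
Candidate C: set leaf[0] = 80 -> leaves = [80, 1, 39, 46, 12]
  L0: [80, 1, 39, 46, 12]
  L1: h(80,1)=(80*31+1)%997=487 h(39,46)=(39*31+46)%997=258 h(12,12)=(12*31+12)%997=384 -> [487, 258, 384]
  L2: h(487,258)=(487*31+258)%997=400 h(384,384)=(384*31+384)%997=324 -> [400, 324]
  L3: h(400,324)=(400*31+324)%997=760 -> [760]
  root = 760 != target 636
Candidate A produces the target root.

Answer: A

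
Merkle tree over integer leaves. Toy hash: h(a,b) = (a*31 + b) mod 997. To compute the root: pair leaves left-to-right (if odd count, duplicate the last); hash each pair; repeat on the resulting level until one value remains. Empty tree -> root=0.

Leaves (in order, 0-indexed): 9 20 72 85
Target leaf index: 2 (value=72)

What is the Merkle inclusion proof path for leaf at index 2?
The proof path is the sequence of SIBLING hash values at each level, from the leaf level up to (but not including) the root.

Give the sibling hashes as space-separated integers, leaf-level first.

Answer: 85 299

Derivation:
L0 (leaves): [9, 20, 72, 85], target index=2
L1: h(9,20)=(9*31+20)%997=299 [pair 0] h(72,85)=(72*31+85)%997=323 [pair 1] -> [299, 323]
  Sibling for proof at L0: 85
L2: h(299,323)=(299*31+323)%997=619 [pair 0] -> [619]
  Sibling for proof at L1: 299
Root: 619
Proof path (sibling hashes from leaf to root): [85, 299]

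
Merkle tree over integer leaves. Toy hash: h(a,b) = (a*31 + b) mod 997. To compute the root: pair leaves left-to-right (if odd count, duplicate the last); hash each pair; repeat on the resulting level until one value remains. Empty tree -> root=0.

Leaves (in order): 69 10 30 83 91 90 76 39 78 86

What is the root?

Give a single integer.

Answer: 90

Derivation:
L0: [69, 10, 30, 83, 91, 90, 76, 39, 78, 86]
L1: h(69,10)=(69*31+10)%997=155 h(30,83)=(30*31+83)%997=16 h(91,90)=(91*31+90)%997=917 h(76,39)=(76*31+39)%997=401 h(78,86)=(78*31+86)%997=510 -> [155, 16, 917, 401, 510]
L2: h(155,16)=(155*31+16)%997=833 h(917,401)=(917*31+401)%997=912 h(510,510)=(510*31+510)%997=368 -> [833, 912, 368]
L3: h(833,912)=(833*31+912)%997=813 h(368,368)=(368*31+368)%997=809 -> [813, 809]
L4: h(813,809)=(813*31+809)%997=90 -> [90]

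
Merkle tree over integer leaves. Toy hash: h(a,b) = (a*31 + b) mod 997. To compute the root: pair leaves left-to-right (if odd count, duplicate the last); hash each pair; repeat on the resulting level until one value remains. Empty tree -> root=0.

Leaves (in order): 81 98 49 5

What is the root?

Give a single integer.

Answer: 649

Derivation:
L0: [81, 98, 49, 5]
L1: h(81,98)=(81*31+98)%997=615 h(49,5)=(49*31+5)%997=527 -> [615, 527]
L2: h(615,527)=(615*31+527)%997=649 -> [649]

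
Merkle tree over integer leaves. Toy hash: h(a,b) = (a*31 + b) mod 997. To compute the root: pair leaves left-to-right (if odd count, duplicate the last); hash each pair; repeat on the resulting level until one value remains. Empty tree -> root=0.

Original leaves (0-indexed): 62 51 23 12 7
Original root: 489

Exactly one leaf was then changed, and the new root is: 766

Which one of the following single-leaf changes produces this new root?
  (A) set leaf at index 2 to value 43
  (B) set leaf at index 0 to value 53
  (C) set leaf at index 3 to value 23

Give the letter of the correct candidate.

Original leaves: [62, 51, 23, 12, 7]
Target new root: 766
Try each candidate change and compute the resulting root:
Candidate A: set leaf[2] = 43 -> leaves = [62, 51, 43, 12, 7]
  L0: [62, 51, 43, 12, 7]
  L1: h(62,51)=(62*31+51)%997=976 h(43,12)=(43*31+12)%997=348 h(7,7)=(7*31+7)%997=224 -> [976, 348, 224]
  L2: h(976,348)=(976*31+348)%997=694 h(224,224)=(224*31+224)%997=189 -> [694, 189]
  L3: h(694,189)=(694*31+189)%997=766 -> [766]
  root = 766 == target 766  ** MATCH **
Candidate B: set leaf[0] = 53 -> leaves = [53, 51, 23, 12, 7]
  L0: [53, 51, 23, 12, 7]
  L1: h(53,51)=(53*31+51)%997=697 h(23,12)=(23*31+12)%997=725 h(7,7)=(7*31+7)%997=224 -> [697, 725, 224]
  L2: h(697,725)=(697*31+725)%997=398 h(224,224)=(224*31+224)%997=189 -> [398, 189]
  L3: h(398,189)=(398*31+189)%997=563 -> [563]
  root = 563 != target 766
Candidate C: set leaf[3] = 23 -> leaves = [62, 51, 23, 23, 7]
  L0: [62, 51, 23, 23, 7]
  L1: h(62,51)=(62*31+51)%997=976 h(23,23)=(23*31+23)%997=736 h(7,7)=(7*31+7)%997=224 -> [976, 736, 224]
  L2: h(976,736)=(976*31+736)%997=85 h(224,224)=(224*31+224)%997=189 -> [85, 189]
  L3: h(85,189)=(85*31+189)%997=830 -> [830]
  root = 830 != target 766
Candidate A produces the target root.

Answer: A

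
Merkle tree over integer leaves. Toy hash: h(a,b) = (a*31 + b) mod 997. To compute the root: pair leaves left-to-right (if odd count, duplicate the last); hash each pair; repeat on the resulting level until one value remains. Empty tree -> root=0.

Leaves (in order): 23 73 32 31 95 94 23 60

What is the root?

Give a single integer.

L0: [23, 73, 32, 31, 95, 94, 23, 60]
L1: h(23,73)=(23*31+73)%997=786 h(32,31)=(32*31+31)%997=26 h(95,94)=(95*31+94)%997=48 h(23,60)=(23*31+60)%997=773 -> [786, 26, 48, 773]
L2: h(786,26)=(786*31+26)%997=464 h(48,773)=(48*31+773)%997=267 -> [464, 267]
L3: h(464,267)=(464*31+267)%997=693 -> [693]

Answer: 693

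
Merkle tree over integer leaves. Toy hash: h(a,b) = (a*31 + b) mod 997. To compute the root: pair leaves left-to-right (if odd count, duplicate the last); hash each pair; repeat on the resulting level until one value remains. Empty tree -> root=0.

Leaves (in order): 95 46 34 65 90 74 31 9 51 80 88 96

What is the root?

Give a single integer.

L0: [95, 46, 34, 65, 90, 74, 31, 9, 51, 80, 88, 96]
L1: h(95,46)=(95*31+46)%997=0 h(34,65)=(34*31+65)%997=122 h(90,74)=(90*31+74)%997=870 h(31,9)=(31*31+9)%997=970 h(51,80)=(51*31+80)%997=664 h(88,96)=(88*31+96)%997=830 -> [0, 122, 870, 970, 664, 830]
L2: h(0,122)=(0*31+122)%997=122 h(870,970)=(870*31+970)%997=24 h(664,830)=(664*31+830)%997=477 -> [122, 24, 477]
L3: h(122,24)=(122*31+24)%997=815 h(477,477)=(477*31+477)%997=309 -> [815, 309]
L4: h(815,309)=(815*31+309)%997=649 -> [649]

Answer: 649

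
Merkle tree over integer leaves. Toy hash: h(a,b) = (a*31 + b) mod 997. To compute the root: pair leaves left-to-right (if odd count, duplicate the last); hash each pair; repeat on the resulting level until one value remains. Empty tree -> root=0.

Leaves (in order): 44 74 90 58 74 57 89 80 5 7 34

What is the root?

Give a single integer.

L0: [44, 74, 90, 58, 74, 57, 89, 80, 5, 7, 34]
L1: h(44,74)=(44*31+74)%997=441 h(90,58)=(90*31+58)%997=854 h(74,57)=(74*31+57)%997=357 h(89,80)=(89*31+80)%997=845 h(5,7)=(5*31+7)%997=162 h(34,34)=(34*31+34)%997=91 -> [441, 854, 357, 845, 162, 91]
L2: h(441,854)=(441*31+854)%997=567 h(357,845)=(357*31+845)%997=945 h(162,91)=(162*31+91)%997=128 -> [567, 945, 128]
L3: h(567,945)=(567*31+945)%997=576 h(128,128)=(128*31+128)%997=108 -> [576, 108]
L4: h(576,108)=(576*31+108)%997=18 -> [18]

Answer: 18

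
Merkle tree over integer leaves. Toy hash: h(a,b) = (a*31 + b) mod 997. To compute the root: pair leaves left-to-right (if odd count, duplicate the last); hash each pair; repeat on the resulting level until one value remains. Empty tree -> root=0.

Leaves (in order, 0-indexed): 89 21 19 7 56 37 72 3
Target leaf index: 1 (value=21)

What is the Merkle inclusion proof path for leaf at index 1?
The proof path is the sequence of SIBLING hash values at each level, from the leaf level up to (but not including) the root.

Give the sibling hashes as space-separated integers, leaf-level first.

L0 (leaves): [89, 21, 19, 7, 56, 37, 72, 3], target index=1
L1: h(89,21)=(89*31+21)%997=786 [pair 0] h(19,7)=(19*31+7)%997=596 [pair 1] h(56,37)=(56*31+37)%997=776 [pair 2] h(72,3)=(72*31+3)%997=241 [pair 3] -> [786, 596, 776, 241]
  Sibling for proof at L0: 89
L2: h(786,596)=(786*31+596)%997=37 [pair 0] h(776,241)=(776*31+241)%997=369 [pair 1] -> [37, 369]
  Sibling for proof at L1: 596
L3: h(37,369)=(37*31+369)%997=519 [pair 0] -> [519]
  Sibling for proof at L2: 369
Root: 519
Proof path (sibling hashes from leaf to root): [89, 596, 369]

Answer: 89 596 369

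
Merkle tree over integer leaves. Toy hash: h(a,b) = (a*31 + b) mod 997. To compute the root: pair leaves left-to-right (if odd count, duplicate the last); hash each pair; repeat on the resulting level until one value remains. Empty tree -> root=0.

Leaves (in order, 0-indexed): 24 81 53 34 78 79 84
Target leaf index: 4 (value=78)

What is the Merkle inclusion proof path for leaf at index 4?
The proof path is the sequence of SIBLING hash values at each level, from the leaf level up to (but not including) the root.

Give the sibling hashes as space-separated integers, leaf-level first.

L0 (leaves): [24, 81, 53, 34, 78, 79, 84], target index=4
L1: h(24,81)=(24*31+81)%997=825 [pair 0] h(53,34)=(53*31+34)%997=680 [pair 1] h(78,79)=(78*31+79)%997=503 [pair 2] h(84,84)=(84*31+84)%997=694 [pair 3] -> [825, 680, 503, 694]
  Sibling for proof at L0: 79
L2: h(825,680)=(825*31+680)%997=333 [pair 0] h(503,694)=(503*31+694)%997=335 [pair 1] -> [333, 335]
  Sibling for proof at L1: 694
L3: h(333,335)=(333*31+335)%997=688 [pair 0] -> [688]
  Sibling for proof at L2: 333
Root: 688
Proof path (sibling hashes from leaf to root): [79, 694, 333]

Answer: 79 694 333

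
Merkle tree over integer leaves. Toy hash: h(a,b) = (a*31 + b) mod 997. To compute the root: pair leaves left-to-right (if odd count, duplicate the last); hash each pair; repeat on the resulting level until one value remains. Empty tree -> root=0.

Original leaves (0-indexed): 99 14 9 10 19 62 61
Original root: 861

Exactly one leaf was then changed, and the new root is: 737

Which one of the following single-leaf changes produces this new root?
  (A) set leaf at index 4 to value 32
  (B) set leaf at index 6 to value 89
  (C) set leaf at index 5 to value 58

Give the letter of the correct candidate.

Answer: C

Derivation:
Original leaves: [99, 14, 9, 10, 19, 62, 61]
Target new root: 737
Try each candidate change and compute the resulting root:
Candidate A: set leaf[4] = 32 -> leaves = [99, 14, 9, 10, 32, 62, 61]
  L0: [99, 14, 9, 10, 32, 62, 61]
  L1: h(99,14)=(99*31+14)%997=92 h(9,10)=(9*31+10)%997=289 h(32,62)=(32*31+62)%997=57 h(61,61)=(61*31+61)%997=955 -> [92, 289, 57, 955]
  L2: h(92,289)=(92*31+289)%997=150 h(57,955)=(57*31+955)%997=728 -> [150, 728]
  L3: h(150,728)=(150*31+728)%997=393 -> [393]
  root = 393 != target 737
Candidate B: set leaf[6] = 89 -> leaves = [99, 14, 9, 10, 19, 62, 89]
  L0: [99, 14, 9, 10, 19, 62, 89]
  L1: h(99,14)=(99*31+14)%997=92 h(9,10)=(9*31+10)%997=289 h(19,62)=(19*31+62)%997=651 h(89,89)=(89*31+89)%997=854 -> [92, 289, 651, 854]
  L2: h(92,289)=(92*31+289)%997=150 h(651,854)=(651*31+854)%997=98 -> [150, 98]
  L3: h(150,98)=(150*31+98)%997=760 -> [760]
  root = 760 != target 737
Candidate C: set leaf[5] = 58 -> leaves = [99, 14, 9, 10, 19, 58, 61]
  L0: [99, 14, 9, 10, 19, 58, 61]
  L1: h(99,14)=(99*31+14)%997=92 h(9,10)=(9*31+10)%997=289 h(19,58)=(19*31+58)%997=647 h(61,61)=(61*31+61)%997=955 -> [92, 289, 647, 955]
  L2: h(92,289)=(92*31+289)%997=150 h(647,955)=(647*31+955)%997=75 -> [150, 75]
  L3: h(150,75)=(150*31+75)%997=737 -> [737]
  root = 737 == target 737  ** MATCH **
Candidate C produces the target root.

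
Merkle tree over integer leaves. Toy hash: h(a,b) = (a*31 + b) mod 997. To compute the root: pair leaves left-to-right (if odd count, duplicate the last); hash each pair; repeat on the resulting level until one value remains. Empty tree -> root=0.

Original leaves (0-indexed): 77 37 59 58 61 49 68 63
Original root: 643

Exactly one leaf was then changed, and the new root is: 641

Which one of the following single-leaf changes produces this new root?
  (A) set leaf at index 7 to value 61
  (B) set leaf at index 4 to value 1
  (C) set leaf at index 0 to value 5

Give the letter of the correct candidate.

Original leaves: [77, 37, 59, 58, 61, 49, 68, 63]
Target new root: 641
Try each candidate change and compute the resulting root:
Candidate A: set leaf[7] = 61 -> leaves = [77, 37, 59, 58, 61, 49, 68, 61]
  L0: [77, 37, 59, 58, 61, 49, 68, 61]
  L1: h(77,37)=(77*31+37)%997=430 h(59,58)=(59*31+58)%997=890 h(61,49)=(61*31+49)%997=943 h(68,61)=(68*31+61)%997=175 -> [430, 890, 943, 175]
  L2: h(430,890)=(430*31+890)%997=262 h(943,175)=(943*31+175)%997=495 -> [262, 495]
  L3: h(262,495)=(262*31+495)%997=641 -> [641]
  root = 641 == target 641  ** MATCH **
Candidate B: set leaf[4] = 1 -> leaves = [77, 37, 59, 58, 1, 49, 68, 63]
  L0: [77, 37, 59, 58, 1, 49, 68, 63]
  L1: h(77,37)=(77*31+37)%997=430 h(59,58)=(59*31+58)%997=890 h(1,49)=(1*31+49)%997=80 h(68,63)=(68*31+63)%997=177 -> [430, 890, 80, 177]
  L2: h(430,890)=(430*31+890)%997=262 h(80,177)=(80*31+177)%997=663 -> [262, 663]
  L3: h(262,663)=(262*31+663)%997=809 -> [809]
  root = 809 != target 641
Candidate C: set leaf[0] = 5 -> leaves = [5, 37, 59, 58, 61, 49, 68, 63]
  L0: [5, 37, 59, 58, 61, 49, 68, 63]
  L1: h(5,37)=(5*31+37)%997=192 h(59,58)=(59*31+58)%997=890 h(61,49)=(61*31+49)%997=943 h(68,63)=(68*31+63)%997=177 -> [192, 890, 943, 177]
  L2: h(192,890)=(192*31+890)%997=860 h(943,177)=(943*31+177)%997=497 -> [860, 497]
  L3: h(860,497)=(860*31+497)%997=238 -> [238]
  root = 238 != target 641
Candidate A produces the target root.

Answer: A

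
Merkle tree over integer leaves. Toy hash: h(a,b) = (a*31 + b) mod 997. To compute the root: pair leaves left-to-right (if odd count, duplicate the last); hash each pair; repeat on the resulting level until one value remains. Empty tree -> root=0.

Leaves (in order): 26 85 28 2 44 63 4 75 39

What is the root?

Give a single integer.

Answer: 694

Derivation:
L0: [26, 85, 28, 2, 44, 63, 4, 75, 39]
L1: h(26,85)=(26*31+85)%997=891 h(28,2)=(28*31+2)%997=870 h(44,63)=(44*31+63)%997=430 h(4,75)=(4*31+75)%997=199 h(39,39)=(39*31+39)%997=251 -> [891, 870, 430, 199, 251]
L2: h(891,870)=(891*31+870)%997=575 h(430,199)=(430*31+199)%997=568 h(251,251)=(251*31+251)%997=56 -> [575, 568, 56]
L3: h(575,568)=(575*31+568)%997=447 h(56,56)=(56*31+56)%997=795 -> [447, 795]
L4: h(447,795)=(447*31+795)%997=694 -> [694]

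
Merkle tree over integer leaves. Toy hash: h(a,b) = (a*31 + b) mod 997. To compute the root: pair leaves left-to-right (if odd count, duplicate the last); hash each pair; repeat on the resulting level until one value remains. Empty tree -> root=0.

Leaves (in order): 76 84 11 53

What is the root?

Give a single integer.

L0: [76, 84, 11, 53]
L1: h(76,84)=(76*31+84)%997=446 h(11,53)=(11*31+53)%997=394 -> [446, 394]
L2: h(446,394)=(446*31+394)%997=262 -> [262]

Answer: 262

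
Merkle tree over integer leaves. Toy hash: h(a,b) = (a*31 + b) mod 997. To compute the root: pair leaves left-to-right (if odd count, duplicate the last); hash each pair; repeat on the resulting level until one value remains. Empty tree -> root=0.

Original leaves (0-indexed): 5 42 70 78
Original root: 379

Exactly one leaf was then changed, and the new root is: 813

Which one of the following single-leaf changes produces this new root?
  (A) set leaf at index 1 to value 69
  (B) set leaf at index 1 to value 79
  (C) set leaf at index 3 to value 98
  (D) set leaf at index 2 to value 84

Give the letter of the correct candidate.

Answer: D

Derivation:
Original leaves: [5, 42, 70, 78]
Target new root: 813
Try each candidate change and compute the resulting root:
Candidate A: set leaf[1] = 69 -> leaves = [5, 69, 70, 78]
  L0: [5, 69, 70, 78]
  L1: h(5,69)=(5*31+69)%997=224 h(70,78)=(70*31+78)%997=254 -> [224, 254]
  L2: h(224,254)=(224*31+254)%997=219 -> [219]
  root = 219 != target 813
Candidate B: set leaf[1] = 79 -> leaves = [5, 79, 70, 78]
  L0: [5, 79, 70, 78]
  L1: h(5,79)=(5*31+79)%997=234 h(70,78)=(70*31+78)%997=254 -> [234, 254]
  L2: h(234,254)=(234*31+254)%997=529 -> [529]
  root = 529 != target 813
Candidate C: set leaf[3] = 98 -> leaves = [5, 42, 70, 98]
  L0: [5, 42, 70, 98]
  L1: h(5,42)=(5*31+42)%997=197 h(70,98)=(70*31+98)%997=274 -> [197, 274]
  L2: h(197,274)=(197*31+274)%997=399 -> [399]
  root = 399 != target 813
Candidate D: set leaf[2] = 84 -> leaves = [5, 42, 84, 78]
  L0: [5, 42, 84, 78]
  L1: h(5,42)=(5*31+42)%997=197 h(84,78)=(84*31+78)%997=688 -> [197, 688]
  L2: h(197,688)=(197*31+688)%997=813 -> [813]
  root = 813 == target 813  ** MATCH **
Candidate D produces the target root.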